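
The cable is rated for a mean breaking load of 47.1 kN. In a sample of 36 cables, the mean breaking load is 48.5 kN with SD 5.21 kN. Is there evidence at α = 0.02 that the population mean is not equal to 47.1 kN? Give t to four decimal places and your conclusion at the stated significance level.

H0: μ = 47.1; H1: μ ≠ 47.1 (one-sample t-test, two-sided).
t = (x̄ − μ₀)/(s/√n) = (48.5 − 47.1)/(5.21/√36) = 1.6123
df = n − 1 = 35
Two-sided p-value ≈ 0.1159
Since p ≈ 0.1159 > α = 0.02, fail to reject H0; the evidence is not statistically significant.

t = 1.6123; fail to reject H0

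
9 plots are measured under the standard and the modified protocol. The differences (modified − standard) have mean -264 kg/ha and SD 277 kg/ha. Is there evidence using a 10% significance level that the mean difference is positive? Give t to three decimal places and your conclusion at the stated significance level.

t = -2.859; fail to reject H0

H0: μ_d = 0; H1: μ_d > 0 (paired t-test on the differences, right-tailed).
t = d̄/(s_d/√n) = -264/(277/√9) = -2.859
df = n − 1 = 8
p-value = P(T ≥ -2.859) ≈ 0.989
Since p ≈ 0.989 > α = 0.1, fail to reject H0; the data do not provide sufficient evidence against H0.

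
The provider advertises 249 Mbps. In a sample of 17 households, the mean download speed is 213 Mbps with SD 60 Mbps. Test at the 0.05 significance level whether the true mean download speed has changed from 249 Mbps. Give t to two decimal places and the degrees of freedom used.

t = -2.47, df = 16

H0: μ = 249; H1: μ ≠ 249 (one-sample t-test, two-sided).
t = (x̄ − μ₀)/(s/√n) = (213 − 249)/(60/√17) = -2.47
df = n − 1 = 16
Two-sided p-value ≈ 0.0250
Since p ≈ 0.0250 < α = 0.05, reject H0; the evidence is statistically significant.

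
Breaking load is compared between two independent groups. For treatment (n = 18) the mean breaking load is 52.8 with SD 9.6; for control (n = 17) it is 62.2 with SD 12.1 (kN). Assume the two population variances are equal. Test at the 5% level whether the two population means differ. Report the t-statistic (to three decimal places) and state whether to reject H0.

t = -2.554; reject H0

Let group 1 = treatment, group 2 = control. H0: μ_1 = μ_2; H1: μ_1 ≠ μ_2 (two-sample pooled-variance t-test, two-sided).
s_p² = [(18−1)·9.6² + (17−1)·12.1²]/(18+17−2) = 118.463
t = (52.8 − 62.2)/√[118.463·(1/18 + 1/17)] = -2.554
df = n₁ + n₂ − 2 = 33
Two-sided p-value ≈ 0.0155
Since p ≈ 0.0155 < α = 0.05, reject H0; the data support H1.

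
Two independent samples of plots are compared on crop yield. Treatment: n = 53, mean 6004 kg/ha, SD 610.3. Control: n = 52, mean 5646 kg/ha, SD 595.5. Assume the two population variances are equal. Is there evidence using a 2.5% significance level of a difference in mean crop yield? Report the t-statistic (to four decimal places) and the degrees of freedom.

Let group 1 = treatment, group 2 = control. H0: μ_1 = μ_2; H1: μ_1 ≠ μ_2 (two-sample pooled-variance t-test, two-sided).
s_p² = [(53−1)·610.3² + (52−1)·595.5²]/(53+52−2) = 363630
t = (6004 − 5646)/√[363630·(1/53 + 1/52)] = 3.0416
df = n₁ + n₂ − 2 = 103
Two-sided p-value ≈ 0.0030
Since p ≈ 0.0030 < α = 0.025, reject H0; the evidence is statistically significant.

t = 3.0416, df = 103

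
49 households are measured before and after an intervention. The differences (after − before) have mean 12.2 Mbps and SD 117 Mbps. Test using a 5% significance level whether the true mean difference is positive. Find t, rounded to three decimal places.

H0: μ_d = 0; H1: μ_d > 0 (paired t-test on the differences, right-tailed).
t = d̄/(s_d/√n) = 12.2/(117/√49) = 0.730
df = n − 1 = 48
p-value = P(T ≥ 0.730) ≈ 0.234
Since p ≈ 0.234 > α = 0.05, fail to reject H0; the evidence is not statistically significant.

0.730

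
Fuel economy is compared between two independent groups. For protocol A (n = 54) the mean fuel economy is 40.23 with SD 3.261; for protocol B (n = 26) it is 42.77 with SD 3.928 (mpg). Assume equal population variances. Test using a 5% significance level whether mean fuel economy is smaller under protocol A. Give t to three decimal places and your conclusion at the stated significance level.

Let group 1 = protocol A, group 2 = protocol B. H0: μ_1 = μ_2; H1: μ_1 < μ_2 (two-sample pooled-variance t-test, left-tailed).
s_p² = [(54−1)·3.261² + (26−1)·3.928²]/(54+26−2) = 12.171
t = (40.23 − 42.77)/√[12.171·(1/54 + 1/26)] = -3.050
df = n₁ + n₂ − 2 = 78
p-value = P(T ≤ -3.050) ≈ 0.0016
Since p ≈ 0.0016 < α = 0.05, reject H0; the data support H1.

t = -3.050; reject H0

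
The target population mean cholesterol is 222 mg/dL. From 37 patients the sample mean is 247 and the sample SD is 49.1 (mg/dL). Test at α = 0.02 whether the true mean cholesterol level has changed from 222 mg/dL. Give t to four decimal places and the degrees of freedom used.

H0: μ = 222; H1: μ ≠ 222 (one-sample t-test, two-sided).
t = (x̄ − μ₀)/(s/√n) = (247 − 222)/(49.1/√37) = 3.0971
df = n − 1 = 36
Two-sided p-value ≈ 0.004
Since p ≈ 0.004 < α = 0.02, reject H0; the data support H1.

t = 3.0971, df = 36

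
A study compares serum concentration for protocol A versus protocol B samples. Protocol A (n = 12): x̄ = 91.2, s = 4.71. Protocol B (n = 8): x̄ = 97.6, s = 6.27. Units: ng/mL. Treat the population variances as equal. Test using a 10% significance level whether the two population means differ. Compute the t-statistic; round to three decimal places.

Let group 1 = protocol A, group 2 = protocol B. H0: μ_1 = μ_2; H1: μ_1 ≠ μ_2 (two-sample pooled-variance t-test, two-sided).
s_p² = [(12−1)·4.71² + (8−1)·6.27²]/(12+8−2) = 28.8453
t = (91.2 − 97.6)/√[28.8453·(1/12 + 1/8)] = -2.611
df = n₁ + n₂ − 2 = 18
Two-sided p-value ≈ 0.018
Since p ≈ 0.018 < α = 0.1, reject H0; the data support H1.

-2.611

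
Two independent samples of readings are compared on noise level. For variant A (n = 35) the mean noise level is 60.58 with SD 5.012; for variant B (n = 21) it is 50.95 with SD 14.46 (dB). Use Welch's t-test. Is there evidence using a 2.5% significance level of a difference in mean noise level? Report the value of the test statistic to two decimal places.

2.95

Let group 1 = variant A, group 2 = variant B. H0: μ_1 = μ_2; H1: μ_1 ≠ μ_2 (Welch's two-sample t-test, two-sided).
t = (x̄_1 − x̄_2)/√(s_1²/n_1 + s_2²/n_2) = (60.58 − 50.95)/√(5.012²/35 + 14.46²/21) = 2.95
Welch–Satterthwaite df ≈ 22.92
Two-sided p-value ≈ 0.0072
Since p ≈ 0.0072 < α = 0.025, reject H0; the evidence is statistically significant.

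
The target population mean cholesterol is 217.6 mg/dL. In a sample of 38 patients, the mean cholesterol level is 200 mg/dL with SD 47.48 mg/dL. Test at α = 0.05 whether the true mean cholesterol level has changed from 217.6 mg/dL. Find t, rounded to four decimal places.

-2.2850

H0: μ = 217.6; H1: μ ≠ 217.6 (one-sample t-test, two-sided).
t = (x̄ − μ₀)/(s/√n) = (200 − 217.6)/(47.48/√38) = -2.2850
df = n − 1 = 37
Two-sided p-value ≈ 0.028
Since p ≈ 0.028 < α = 0.05, reject H0; the evidence is statistically significant.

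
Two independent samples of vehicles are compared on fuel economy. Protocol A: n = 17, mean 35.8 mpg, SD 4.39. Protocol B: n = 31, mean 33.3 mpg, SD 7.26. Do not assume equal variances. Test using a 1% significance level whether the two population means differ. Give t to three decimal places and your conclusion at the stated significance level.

t = 1.485; fail to reject H0

Let group 1 = protocol A, group 2 = protocol B. H0: μ_1 = μ_2; H1: μ_1 ≠ μ_2 (Welch's two-sample t-test, two-sided).
t = (x̄_1 − x̄_2)/√(s_1²/n_1 + s_2²/n_2) = (35.8 − 33.3)/√(4.39²/17 + 7.26²/31) = 1.485
Welch–Satterthwaite df ≈ 45.45
Two-sided p-value ≈ 0.1444
Since p ≈ 0.1444 > α = 0.01, fail to reject H0; the data do not provide sufficient evidence against H0.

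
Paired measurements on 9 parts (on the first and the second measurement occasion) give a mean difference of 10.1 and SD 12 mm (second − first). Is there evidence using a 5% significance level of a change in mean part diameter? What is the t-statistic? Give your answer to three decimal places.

2.525

H0: μ_d = 0; H1: μ_d ≠ 0 (paired t-test on the differences, two-sided).
t = d̄/(s_d/√n) = 10.1/(12/√9) = 2.525
df = n − 1 = 8
Two-sided p-value ≈ 0.0355
Since p ≈ 0.0355 < α = 0.05, reject H0; the evidence is statistically significant.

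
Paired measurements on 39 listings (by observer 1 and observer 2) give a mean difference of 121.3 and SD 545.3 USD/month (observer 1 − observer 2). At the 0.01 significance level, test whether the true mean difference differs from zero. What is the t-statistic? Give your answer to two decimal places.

H0: μ_d = 0; H1: μ_d ≠ 0 (paired t-test on the differences, two-sided).
t = d̄/(s_d/√n) = 121.3/(545.3/√39) = 1.39
df = n − 1 = 38
Two-sided p-value ≈ 0.1729
Since p ≈ 0.1729 > α = 0.01, fail to reject H0; the data do not provide sufficient evidence against H0.

1.39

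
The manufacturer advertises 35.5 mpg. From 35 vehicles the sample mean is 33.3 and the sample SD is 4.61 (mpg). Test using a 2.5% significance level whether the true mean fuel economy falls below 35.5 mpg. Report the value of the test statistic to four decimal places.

H0: μ = 35.5; H1: μ < 35.5 (one-sample t-test, left-tailed).
t = (x̄ − μ₀)/(s/√n) = (33.3 − 35.5)/(4.61/√35) = -2.8233
df = n − 1 = 34
p-value = P(T ≤ -2.8233) ≈ 0.0039
Since p ≈ 0.0039 < α = 0.025, reject H0; the evidence is statistically significant.

-2.8233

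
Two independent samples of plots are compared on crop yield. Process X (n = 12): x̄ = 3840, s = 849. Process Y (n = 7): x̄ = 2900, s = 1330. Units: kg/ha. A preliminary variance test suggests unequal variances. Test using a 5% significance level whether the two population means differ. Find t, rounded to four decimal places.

Let group 1 = process X, group 2 = process Y. H0: μ_1 = μ_2; H1: μ_1 ≠ μ_2 (Welch's two-sample t-test, two-sided).
t = (x̄_1 − x̄_2)/√(s_1²/n_1 + s_2²/n_2) = (3840 − 2900)/√(849²/12 + 1330²/7) = 1.6808
Welch–Satterthwaite df ≈ 8.92
Two-sided p-value ≈ 0.127
Since p ≈ 0.127 > α = 0.05, fail to reject H0; the data do not provide sufficient evidence against H0.

1.6808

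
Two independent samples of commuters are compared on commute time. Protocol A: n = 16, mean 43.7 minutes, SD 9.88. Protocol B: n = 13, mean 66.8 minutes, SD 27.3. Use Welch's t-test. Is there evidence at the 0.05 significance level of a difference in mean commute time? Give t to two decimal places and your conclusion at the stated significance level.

Let group 1 = protocol A, group 2 = protocol B. H0: μ_1 = μ_2; H1: μ_1 ≠ μ_2 (Welch's two-sample t-test, two-sided).
t = (x̄_1 − x̄_2)/√(s_1²/n_1 + s_2²/n_2) = (43.7 − 66.8)/√(9.88²/16 + 27.3²/13) = -2.90
Welch–Satterthwaite df ≈ 14.56
Two-sided p-value ≈ 0.011
Since p ≈ 0.011 < α = 0.05, reject H0; the evidence is statistically significant.

t = -2.90; reject H0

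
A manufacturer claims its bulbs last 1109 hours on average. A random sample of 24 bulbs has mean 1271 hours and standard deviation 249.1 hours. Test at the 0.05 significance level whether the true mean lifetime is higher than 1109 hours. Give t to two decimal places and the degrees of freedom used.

t = 3.19, df = 23

H0: μ = 1109; H1: μ > 1109 (one-sample t-test, right-tailed).
t = (x̄ − μ₀)/(s/√n) = (1271 − 1109)/(249.1/√24) = 3.19
df = n − 1 = 23
p-value = P(T ≥ 3.19) ≈ 0.002
Since p ≈ 0.002 < α = 0.05, reject H0; the evidence is statistically significant.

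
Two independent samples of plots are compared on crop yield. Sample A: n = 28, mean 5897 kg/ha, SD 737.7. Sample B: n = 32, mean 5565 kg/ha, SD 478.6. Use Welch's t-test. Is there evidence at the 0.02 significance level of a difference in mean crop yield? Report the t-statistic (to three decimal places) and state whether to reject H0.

t = 2.036; fail to reject H0

Let group 1 = sample A, group 2 = sample B. H0: μ_1 = μ_2; H1: μ_1 ≠ μ_2 (Welch's two-sample t-test, two-sided).
t = (x̄_1 − x̄_2)/√(s_1²/n_1 + s_2²/n_2) = (5897 − 5565)/√(737.7²/28 + 478.6²/32) = 2.036
Welch–Satterthwaite df ≈ 45.21
Two-sided p-value ≈ 0.0476
Since p ≈ 0.0476 > α = 0.02, fail to reject H0; the data do not provide sufficient evidence against H0.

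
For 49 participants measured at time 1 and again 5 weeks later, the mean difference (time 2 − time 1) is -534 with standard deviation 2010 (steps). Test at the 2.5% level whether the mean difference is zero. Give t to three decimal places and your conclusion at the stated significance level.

t = -1.860; fail to reject H0

H0: μ_d = 0; H1: μ_d ≠ 0 (paired t-test on the differences, two-sided).
t = d̄/(s_d/√n) = -534/(2010/√49) = -1.860
df = n − 1 = 48
Two-sided p-value ≈ 0.0691
Since p ≈ 0.0691 > α = 0.025, fail to reject H0; the evidence is not statistically significant.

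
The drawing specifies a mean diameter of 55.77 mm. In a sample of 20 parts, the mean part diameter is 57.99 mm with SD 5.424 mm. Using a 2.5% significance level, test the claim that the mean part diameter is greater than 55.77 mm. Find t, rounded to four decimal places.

1.8304

H0: μ = 55.77; H1: μ > 55.77 (one-sample t-test, right-tailed).
t = (x̄ − μ₀)/(s/√n) = (57.99 − 55.77)/(5.424/√20) = 1.8304
df = n − 1 = 19
p-value = P(T ≥ 1.8304) ≈ 0.0415
Since p ≈ 0.0415 > α = 0.025, fail to reject H0; the data do not provide sufficient evidence against H0.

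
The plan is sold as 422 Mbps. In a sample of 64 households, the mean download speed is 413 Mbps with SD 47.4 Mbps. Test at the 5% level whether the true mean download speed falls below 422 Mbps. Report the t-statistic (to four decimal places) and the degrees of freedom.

H0: μ = 422; H1: μ < 422 (one-sample t-test, left-tailed).
t = (x̄ − μ₀)/(s/√n) = (413 − 422)/(47.4/√64) = -1.5190
df = n − 1 = 63
p-value = P(T ≤ -1.5190) ≈ 0.067
Since p ≈ 0.067 > α = 0.05, fail to reject H0; the data do not provide sufficient evidence against H0.

t = -1.5190, df = 63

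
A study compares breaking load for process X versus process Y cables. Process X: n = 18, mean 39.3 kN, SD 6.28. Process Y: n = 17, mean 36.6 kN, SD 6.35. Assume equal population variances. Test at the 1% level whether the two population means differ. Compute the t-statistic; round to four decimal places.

1.2644

Let group 1 = process X, group 2 = process Y. H0: μ_1 = μ_2; H1: μ_1 ≠ μ_2 (two-sample pooled-variance t-test, two-sided).
s_p² = [(18−1)·6.28² + (17−1)·6.35²]/(18+17−2) = 39.8671
t = (39.3 − 36.6)/√[39.8671·(1/18 + 1/17)] = 1.2644
df = n₁ + n₂ − 2 = 33
Two-sided p-value ≈ 0.215
Since p ≈ 0.215 > α = 0.01, fail to reject H0; the evidence is not statistically significant.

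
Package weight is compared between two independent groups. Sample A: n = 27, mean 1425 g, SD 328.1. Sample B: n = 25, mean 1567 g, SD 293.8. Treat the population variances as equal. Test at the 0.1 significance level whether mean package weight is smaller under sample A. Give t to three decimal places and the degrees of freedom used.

t = -1.639, df = 50

Let group 1 = sample A, group 2 = sample B. H0: μ_1 = μ_2; H1: μ_1 < μ_2 (two-sample pooled-variance t-test, left-tailed).
s_p² = [(27−1)·328.1² + (25−1)·293.8²]/(27+25−2) = 97410.6
t = (1425 − 1567)/√[97410.6·(1/27 + 1/25)] = -1.639
df = n₁ + n₂ − 2 = 50
p-value = P(T ≤ -1.639) ≈ 0.0537
Since p ≈ 0.0537 < α = 0.1, reject H0; the evidence is statistically significant.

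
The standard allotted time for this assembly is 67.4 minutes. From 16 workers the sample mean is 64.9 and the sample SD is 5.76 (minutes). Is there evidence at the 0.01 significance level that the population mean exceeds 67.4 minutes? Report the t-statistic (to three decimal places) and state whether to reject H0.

t = -1.736; fail to reject H0

H0: μ = 67.4; H1: μ > 67.4 (one-sample t-test, right-tailed).
t = (x̄ − μ₀)/(s/√n) = (64.9 − 67.4)/(5.76/√16) = -1.736
df = n − 1 = 15
p-value = P(T ≥ -1.736) ≈ 0.9485
Since p ≈ 0.9485 > α = 0.01, fail to reject H0; the evidence is not statistically significant.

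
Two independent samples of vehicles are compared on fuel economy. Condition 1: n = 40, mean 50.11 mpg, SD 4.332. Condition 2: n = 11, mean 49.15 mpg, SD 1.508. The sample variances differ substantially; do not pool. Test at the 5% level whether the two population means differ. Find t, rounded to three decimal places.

Let group 1 = condition 1, group 2 = condition 2. H0: μ_1 = μ_2; H1: μ_1 ≠ μ_2 (Welch's two-sample t-test, two-sided).
t = (x̄_1 − x̄_2)/√(s_1²/n_1 + s_2²/n_2) = (50.11 − 49.15)/√(4.332²/40 + 1.508²/11) = 1.168
Welch–Satterthwaite df ≈ 46.06
Two-sided p-value ≈ 0.249
Since p ≈ 0.249 > α = 0.05, fail to reject H0; the evidence is not statistically significant.

1.168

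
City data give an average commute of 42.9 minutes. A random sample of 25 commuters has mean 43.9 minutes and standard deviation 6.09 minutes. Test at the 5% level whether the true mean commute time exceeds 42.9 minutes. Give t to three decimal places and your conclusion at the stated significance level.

H0: μ = 42.9; H1: μ > 42.9 (one-sample t-test, right-tailed).
t = (x̄ − μ₀)/(s/√n) = (43.9 − 42.9)/(6.09/√25) = 0.821
df = n − 1 = 24
p-value = P(T ≥ 0.821) ≈ 0.2099
Since p ≈ 0.2099 > α = 0.05, fail to reject H0; the data do not provide sufficient evidence against H0.

t = 0.821; fail to reject H0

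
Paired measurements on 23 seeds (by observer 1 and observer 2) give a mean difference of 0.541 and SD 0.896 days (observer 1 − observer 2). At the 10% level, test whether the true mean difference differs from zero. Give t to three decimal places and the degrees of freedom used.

t = 2.896, df = 22

H0: μ_d = 0; H1: μ_d ≠ 0 (paired t-test on the differences, two-sided).
t = d̄/(s_d/√n) = 0.541/(0.896/√23) = 2.896
df = n − 1 = 22
Two-sided p-value ≈ 0.0084
Since p ≈ 0.0084 < α = 0.1, reject H0; the evidence is statistically significant.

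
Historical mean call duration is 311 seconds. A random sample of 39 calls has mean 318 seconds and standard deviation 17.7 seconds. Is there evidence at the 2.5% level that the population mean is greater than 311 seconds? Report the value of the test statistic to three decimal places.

2.470

H0: μ = 311; H1: μ > 311 (one-sample t-test, right-tailed).
t = (x̄ − μ₀)/(s/√n) = (318 − 311)/(17.7/√39) = 2.470
df = n − 1 = 38
p-value = P(T ≥ 2.470) ≈ 0.0091
Since p ≈ 0.0091 < α = 0.025, reject H0; the data support H1.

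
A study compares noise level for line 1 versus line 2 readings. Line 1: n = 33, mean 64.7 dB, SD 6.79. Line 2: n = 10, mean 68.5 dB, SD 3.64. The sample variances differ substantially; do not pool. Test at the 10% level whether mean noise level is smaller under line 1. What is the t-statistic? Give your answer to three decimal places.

Let group 1 = line 1, group 2 = line 2. H0: μ_1 = μ_2; H1: μ_1 < μ_2 (Welch's two-sample t-test, left-tailed).
t = (x̄_1 − x̄_2)/√(s_1²/n_1 + s_2²/n_2) = (64.7 − 68.5)/√(6.79²/33 + 3.64²/10) = -2.303
Welch–Satterthwaite df ≈ 28.94
p-value = P(T ≤ -2.303) ≈ 0.0143
Since p ≈ 0.0143 < α = 0.1, reject H0; the evidence is statistically significant.

-2.303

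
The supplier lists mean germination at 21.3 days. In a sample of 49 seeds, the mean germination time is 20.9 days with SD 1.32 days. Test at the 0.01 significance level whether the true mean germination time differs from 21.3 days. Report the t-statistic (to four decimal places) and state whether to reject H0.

t = -2.1212; fail to reject H0

H0: μ = 21.3; H1: μ ≠ 21.3 (one-sample t-test, two-sided).
t = (x̄ − μ₀)/(s/√n) = (20.9 − 21.3)/(1.32/√49) = -2.1212
df = n − 1 = 48
Two-sided p-value ≈ 0.0391
Since p ≈ 0.0391 > α = 0.01, fail to reject H0; the data do not provide sufficient evidence against H0.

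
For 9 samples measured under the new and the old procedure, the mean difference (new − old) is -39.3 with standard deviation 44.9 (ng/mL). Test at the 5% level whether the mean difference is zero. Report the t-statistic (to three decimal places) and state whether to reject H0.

t = -2.626; reject H0

H0: μ_d = 0; H1: μ_d ≠ 0 (paired t-test on the differences, two-sided).
t = d̄/(s_d/√n) = -39.3/(44.9/√9) = -2.626
df = n − 1 = 8
Two-sided p-value ≈ 0.0304
Since p ≈ 0.0304 < α = 0.05, reject H0; the evidence is statistically significant.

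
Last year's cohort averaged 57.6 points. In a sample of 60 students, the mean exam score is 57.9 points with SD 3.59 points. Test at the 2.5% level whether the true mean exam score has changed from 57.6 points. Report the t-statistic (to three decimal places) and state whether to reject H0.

t = 0.647; fail to reject H0

H0: μ = 57.6; H1: μ ≠ 57.6 (one-sample t-test, two-sided).
t = (x̄ − μ₀)/(s/√n) = (57.9 − 57.6)/(3.59/√60) = 0.647
df = n − 1 = 59
Two-sided p-value ≈ 0.5200
Since p ≈ 0.5200 > α = 0.025, fail to reject H0; the evidence is not statistically significant.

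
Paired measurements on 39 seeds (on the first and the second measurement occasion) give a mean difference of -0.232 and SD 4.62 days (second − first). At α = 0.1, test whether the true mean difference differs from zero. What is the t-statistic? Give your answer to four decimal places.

-0.3136

H0: μ_d = 0; H1: μ_d ≠ 0 (paired t-test on the differences, two-sided).
t = d̄/(s_d/√n) = -0.232/(4.62/√39) = -0.3136
df = n − 1 = 38
Two-sided p-value ≈ 0.7555
Since p ≈ 0.7555 > α = 0.1, fail to reject H0; the data do not provide sufficient evidence against H0.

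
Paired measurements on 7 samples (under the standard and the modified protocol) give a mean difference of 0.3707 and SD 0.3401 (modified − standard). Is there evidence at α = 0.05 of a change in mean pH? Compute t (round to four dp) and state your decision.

H0: μ_d = 0; H1: μ_d ≠ 0 (paired t-test on the differences, two-sided).
t = d̄/(s_d/√n) = 0.3707/(0.3401/√7) = 2.8838
df = n − 1 = 6
Two-sided p-value ≈ 0.0279
Since p ≈ 0.0279 < α = 0.05, reject H0; the evidence is statistically significant.

t = 2.8838; reject H0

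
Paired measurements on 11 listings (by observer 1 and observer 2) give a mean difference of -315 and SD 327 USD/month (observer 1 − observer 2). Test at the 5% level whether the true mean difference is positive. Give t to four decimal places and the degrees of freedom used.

t = -3.1949, df = 10

H0: μ_d = 0; H1: μ_d > 0 (paired t-test on the differences, right-tailed).
t = d̄/(s_d/√n) = -315/(327/√11) = -3.1949
df = n − 1 = 10
p-value = P(T ≥ -3.1949) ≈ 0.9952
Since p ≈ 0.9952 > α = 0.05, fail to reject H0; the data do not provide sufficient evidence against H0.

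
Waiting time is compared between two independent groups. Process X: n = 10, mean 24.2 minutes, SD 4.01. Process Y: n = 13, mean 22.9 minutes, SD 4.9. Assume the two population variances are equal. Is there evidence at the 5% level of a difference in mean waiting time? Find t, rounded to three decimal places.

0.681

Let group 1 = process X, group 2 = process Y. H0: μ_1 = μ_2; H1: μ_1 ≠ μ_2 (two-sample pooled-variance t-test, two-sided).
s_p² = [(10−1)·4.01² + (13−1)·4.9²]/(10+13−2) = 20.6115
t = (24.2 − 22.9)/√[20.6115·(1/10 + 1/13)] = 0.681
df = n₁ + n₂ − 2 = 21
Two-sided p-value ≈ 0.503
Since p ≈ 0.503 > α = 0.05, fail to reject H0; the data do not provide sufficient evidence against H0.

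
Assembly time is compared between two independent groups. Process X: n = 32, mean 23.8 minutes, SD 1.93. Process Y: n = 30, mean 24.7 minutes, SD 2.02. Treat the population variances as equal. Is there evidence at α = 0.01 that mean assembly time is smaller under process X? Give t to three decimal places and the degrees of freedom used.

Let group 1 = process X, group 2 = process Y. H0: μ_1 = μ_2; H1: μ_1 < μ_2 (two-sample pooled-variance t-test, left-tailed).
s_p² = [(32−1)·1.93² + (30−1)·2.02²]/(32+30−2) = 3.89672
t = (23.8 − 24.7)/√[3.89672·(1/32 + 1/30)] = -1.794
df = n₁ + n₂ − 2 = 60
p-value = P(T ≤ -1.794) ≈ 0.0389
Since p ≈ 0.0389 > α = 0.01, fail to reject H0; the data do not provide sufficient evidence against H0.

t = -1.794, df = 60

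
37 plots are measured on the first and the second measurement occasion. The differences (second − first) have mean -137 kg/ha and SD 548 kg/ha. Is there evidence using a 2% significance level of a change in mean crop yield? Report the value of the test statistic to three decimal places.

-1.521

H0: μ_d = 0; H1: μ_d ≠ 0 (paired t-test on the differences, two-sided).
t = d̄/(s_d/√n) = -137/(548/√37) = -1.521
df = n − 1 = 36
Two-sided p-value ≈ 0.137
Since p ≈ 0.137 > α = 0.02, fail to reject H0; the evidence is not statistically significant.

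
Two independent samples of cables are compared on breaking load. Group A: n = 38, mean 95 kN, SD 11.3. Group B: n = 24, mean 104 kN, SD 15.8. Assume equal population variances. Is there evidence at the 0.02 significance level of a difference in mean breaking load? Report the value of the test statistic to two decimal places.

Let group 1 = group A, group 2 = group B. H0: μ_1 = μ_2; H1: μ_1 ≠ μ_2 (two-sample pooled-variance t-test, two-sided).
s_p² = [(38−1)·11.3² + (24−1)·15.8²]/(38+24−2) = 174.438
t = (95 − 104)/√[174.438·(1/38 + 1/24)] = -2.61
df = n₁ + n₂ − 2 = 60
Two-sided p-value ≈ 0.011
Since p ≈ 0.011 < α = 0.02, reject H0; the evidence is statistically significant.

-2.61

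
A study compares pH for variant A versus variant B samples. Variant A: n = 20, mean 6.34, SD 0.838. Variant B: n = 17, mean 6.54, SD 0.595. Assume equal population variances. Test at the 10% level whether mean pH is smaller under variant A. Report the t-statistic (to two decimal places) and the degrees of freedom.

t = -0.82, df = 35

Let group 1 = variant A, group 2 = variant B. H0: μ_1 = μ_2; H1: μ_1 < μ_2 (two-sample pooled-variance t-test, left-tailed).
s_p² = [(20−1)·0.838² + (17−1)·0.595²]/(20+17−2) = 0.543058
t = (6.34 − 6.54)/√[0.543058·(1/20 + 1/17)] = -0.82
df = n₁ + n₂ − 2 = 35
p-value = P(T ≤ -0.82) ≈ 0.208
Since p ≈ 0.208 > α = 0.1, fail to reject H0; the evidence is not statistically significant.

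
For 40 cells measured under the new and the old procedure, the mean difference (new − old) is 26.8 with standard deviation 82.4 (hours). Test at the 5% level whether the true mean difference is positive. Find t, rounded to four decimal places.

H0: μ_d = 0; H1: μ_d > 0 (paired t-test on the differences, right-tailed).
t = d̄/(s_d/√n) = 26.8/(82.4/√40) = 2.0570
df = n − 1 = 39
p-value = P(T ≥ 2.0570) ≈ 0.023
Since p ≈ 0.023 < α = 0.05, reject H0; the evidence is statistically significant.

2.0570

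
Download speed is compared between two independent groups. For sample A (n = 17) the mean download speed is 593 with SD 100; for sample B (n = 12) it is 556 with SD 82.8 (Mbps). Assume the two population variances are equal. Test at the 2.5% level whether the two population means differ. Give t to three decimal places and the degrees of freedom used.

Let group 1 = sample A, group 2 = sample B. H0: μ_1 = μ_2; H1: μ_1 ≠ μ_2 (two-sample pooled-variance t-test, two-sided).
s_p² = [(17−1)·100² + (12−1)·82.8²]/(17+12−2) = 8719.05
t = (593 − 556)/√[8719.05·(1/17 + 1/12)] = 1.051
df = n₁ + n₂ − 2 = 27
Two-sided p-value ≈ 0.3026
Since p ≈ 0.3026 > α = 0.025, fail to reject H0; the evidence is not statistically significant.

t = 1.051, df = 27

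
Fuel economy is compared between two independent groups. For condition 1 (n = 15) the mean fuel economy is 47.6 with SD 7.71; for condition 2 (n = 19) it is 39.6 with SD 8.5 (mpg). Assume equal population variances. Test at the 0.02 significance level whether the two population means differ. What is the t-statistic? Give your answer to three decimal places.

Let group 1 = condition 1, group 2 = condition 2. H0: μ_1 = μ_2; H1: μ_1 ≠ μ_2 (two-sample pooled-variance t-test, two-sided).
s_p² = [(15−1)·7.71² + (19−1)·8.5²]/(15+19−2) = 66.6474
t = (47.6 − 39.6)/√[66.6474·(1/15 + 1/19)] = 2.837
df = n₁ + n₂ − 2 = 32
Two-sided p-value ≈ 0.008
Since p ≈ 0.008 < α = 0.02, reject H0; the data support H1.

2.837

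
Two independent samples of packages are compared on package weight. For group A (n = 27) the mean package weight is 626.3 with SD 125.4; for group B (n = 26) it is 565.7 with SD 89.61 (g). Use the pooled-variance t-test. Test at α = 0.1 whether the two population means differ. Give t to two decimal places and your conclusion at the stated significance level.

t = 2.02; reject H0

Let group 1 = group A, group 2 = group B. H0: μ_1 = μ_2; H1: μ_1 ≠ μ_2 (two-sample pooled-variance t-test, two-sided).
s_p² = [(27−1)·125.4² + (26−1)·89.61²]/(27+26−2) = 11953
t = (626.3 − 565.7)/√[11953·(1/27 + 1/26)] = 2.02
df = n₁ + n₂ − 2 = 51
Two-sided p-value ≈ 0.0489
Since p ≈ 0.0489 < α = 0.1, reject H0; the evidence is statistically significant.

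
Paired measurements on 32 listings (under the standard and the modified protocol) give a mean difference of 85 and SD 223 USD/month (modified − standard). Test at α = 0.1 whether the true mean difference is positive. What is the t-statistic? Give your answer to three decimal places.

H0: μ_d = 0; H1: μ_d > 0 (paired t-test on the differences, right-tailed).
t = d̄/(s_d/√n) = 85/(223/√32) = 2.156
df = n − 1 = 31
p-value = P(T ≥ 2.156) ≈ 0.0195
Since p ≈ 0.0195 < α = 0.1, reject H0; the evidence is statistically significant.

2.156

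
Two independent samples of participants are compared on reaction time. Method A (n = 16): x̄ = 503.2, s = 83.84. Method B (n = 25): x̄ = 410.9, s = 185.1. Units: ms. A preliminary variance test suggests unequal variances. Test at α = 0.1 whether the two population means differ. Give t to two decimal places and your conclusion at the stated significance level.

Let group 1 = method A, group 2 = method B. H0: μ_1 = μ_2; H1: μ_1 ≠ μ_2 (Welch's two-sample t-test, two-sided).
t = (x̄_1 − x̄_2)/√(s_1²/n_1 + s_2²/n_2) = (503.2 − 410.9)/√(83.84²/16 + 185.1²/25) = 2.17
Welch–Satterthwaite df ≈ 35.94
Two-sided p-value ≈ 0.0367
Since p ≈ 0.0367 < α = 0.1, reject H0; the data support H1.

t = 2.17; reject H0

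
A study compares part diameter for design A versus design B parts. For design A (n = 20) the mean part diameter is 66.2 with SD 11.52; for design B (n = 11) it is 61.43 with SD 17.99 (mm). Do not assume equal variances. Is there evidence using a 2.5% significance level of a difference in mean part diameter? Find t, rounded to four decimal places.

0.7944

Let group 1 = design A, group 2 = design B. H0: μ_1 = μ_2; H1: μ_1 ≠ μ_2 (Welch's two-sample t-test, two-sided).
t = (x̄_1 − x̄_2)/√(s_1²/n_1 + s_2²/n_2) = (66.2 − 61.43)/√(11.52²/20 + 17.99²/11) = 0.7944
Welch–Satterthwaite df ≈ 14.63
Two-sided p-value ≈ 0.440
Since p ≈ 0.440 > α = 0.025, fail to reject H0; the data do not provide sufficient evidence against H0.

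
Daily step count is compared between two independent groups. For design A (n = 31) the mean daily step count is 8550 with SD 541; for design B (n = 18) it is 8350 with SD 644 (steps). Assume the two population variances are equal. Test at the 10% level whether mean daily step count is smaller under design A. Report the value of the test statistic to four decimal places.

Let group 1 = design A, group 2 = design B. H0: μ_1 = μ_2; H1: μ_1 < μ_2 (two-sample pooled-variance t-test, left-tailed).
s_p² = [(31−1)·541² + (18−1)·644²]/(31+18−2) = 336829
t = (8550 − 8350)/√[336829·(1/31 + 1/18)] = 1.1629
df = n₁ + n₂ − 2 = 47
p-value = P(T ≤ 1.1629) ≈ 0.8746
Since p ≈ 0.8746 > α = 0.1, fail to reject H0; the evidence is not statistically significant.

1.1629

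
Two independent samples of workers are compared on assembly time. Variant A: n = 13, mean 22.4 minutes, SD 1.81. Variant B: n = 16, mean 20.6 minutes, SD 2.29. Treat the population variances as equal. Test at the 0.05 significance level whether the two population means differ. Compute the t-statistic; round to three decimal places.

2.306

Let group 1 = variant A, group 2 = variant B. H0: μ_1 = μ_2; H1: μ_1 ≠ μ_2 (two-sample pooled-variance t-test, two-sided).
s_p² = [(13−1)·1.81² + (16−1)·2.29²]/(13+16−2) = 4.36943
t = (22.4 − 20.6)/√[4.36943·(1/13 + 1/16)] = 2.306
df = n₁ + n₂ − 2 = 27
Two-sided p-value ≈ 0.029
Since p ≈ 0.029 < α = 0.05, reject H0; the data support H1.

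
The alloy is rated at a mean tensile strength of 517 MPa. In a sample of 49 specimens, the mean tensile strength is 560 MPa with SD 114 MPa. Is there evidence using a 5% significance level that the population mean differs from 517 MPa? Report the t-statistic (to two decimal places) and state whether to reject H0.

H0: μ = 517; H1: μ ≠ 517 (one-sample t-test, two-sided).
t = (x̄ − μ₀)/(s/√n) = (560 − 517)/(114/√49) = 2.64
df = n − 1 = 48
Two-sided p-value ≈ 0.011
Since p ≈ 0.011 < α = 0.05, reject H0; the data support H1.

t = 2.64; reject H0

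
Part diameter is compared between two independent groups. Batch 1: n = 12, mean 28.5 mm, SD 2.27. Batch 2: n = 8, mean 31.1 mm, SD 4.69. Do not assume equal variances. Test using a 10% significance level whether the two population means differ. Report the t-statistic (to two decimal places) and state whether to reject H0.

t = -1.46; fail to reject H0

Let group 1 = batch 1, group 2 = batch 2. H0: μ_1 = μ_2; H1: μ_1 ≠ μ_2 (Welch's two-sample t-test, two-sided).
t = (x̄_1 − x̄_2)/√(s_1²/n_1 + s_2²/n_2) = (28.5 − 31.1)/√(2.27²/12 + 4.69²/8) = -1.46
Welch–Satterthwaite df ≈ 9.21
Two-sided p-value ≈ 0.178
Since p ≈ 0.178 > α = 0.1, fail to reject H0; the evidence is not statistically significant.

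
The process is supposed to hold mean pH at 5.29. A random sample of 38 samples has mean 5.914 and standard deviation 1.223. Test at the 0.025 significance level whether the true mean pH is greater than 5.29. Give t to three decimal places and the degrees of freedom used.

H0: μ = 5.29; H1: μ > 5.29 (one-sample t-test, right-tailed).
t = (x̄ − μ₀)/(s/√n) = (5.914 − 5.29)/(1.223/√38) = 3.145
df = n − 1 = 37
p-value = P(T ≥ 3.145) ≈ 0.002
Since p ≈ 0.002 < α = 0.025, reject H0; the data support H1.

t = 3.145, df = 37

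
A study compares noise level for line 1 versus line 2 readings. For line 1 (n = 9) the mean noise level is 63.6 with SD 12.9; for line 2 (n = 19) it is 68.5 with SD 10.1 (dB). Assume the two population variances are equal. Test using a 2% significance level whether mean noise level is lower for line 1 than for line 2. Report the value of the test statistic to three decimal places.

Let group 1 = line 1, group 2 = line 2. H0: μ_1 = μ_2; H1: μ_1 < μ_2 (two-sample pooled-variance t-test, left-tailed).
s_p² = [(9−1)·12.9² + (19−1)·10.1²]/(9+19−2) = 121.825
t = (63.6 − 68.5)/√[121.825·(1/9 + 1/19)] = -1.097
df = n₁ + n₂ − 2 = 26
p-value = P(T ≤ -1.097) ≈ 0.141
Since p ≈ 0.141 > α = 0.02, fail to reject H0; the evidence is not statistically significant.

-1.097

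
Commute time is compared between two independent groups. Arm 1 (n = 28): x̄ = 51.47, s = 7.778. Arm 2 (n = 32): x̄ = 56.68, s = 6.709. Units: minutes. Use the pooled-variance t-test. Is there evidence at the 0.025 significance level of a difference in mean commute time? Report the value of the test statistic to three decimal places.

Let group 1 = arm 1, group 2 = arm 2. H0: μ_1 = μ_2; H1: μ_1 ≠ μ_2 (two-sample pooled-variance t-test, two-sided).
s_p² = [(28−1)·7.778² + (32−1)·6.709²]/(28+32−2) = 52.22
t = (51.47 − 56.68)/√[52.22·(1/28 + 1/32)] = -2.786
df = n₁ + n₂ − 2 = 58
Two-sided p-value ≈ 0.0072
Since p ≈ 0.0072 < α = 0.025, reject H0; the evidence is statistically significant.

-2.786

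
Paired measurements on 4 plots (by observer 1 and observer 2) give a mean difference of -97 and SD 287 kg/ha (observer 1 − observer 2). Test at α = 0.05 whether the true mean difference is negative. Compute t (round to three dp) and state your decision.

t = -0.676; fail to reject H0

H0: μ_d = 0; H1: μ_d < 0 (paired t-test on the differences, left-tailed).
t = d̄/(s_d/√n) = -97/(287/√4) = -0.676
df = n − 1 = 3
p-value = P(T ≤ -0.676) ≈ 0.2738
Since p ≈ 0.2738 > α = 0.05, fail to reject H0; the data do not provide sufficient evidence against H0.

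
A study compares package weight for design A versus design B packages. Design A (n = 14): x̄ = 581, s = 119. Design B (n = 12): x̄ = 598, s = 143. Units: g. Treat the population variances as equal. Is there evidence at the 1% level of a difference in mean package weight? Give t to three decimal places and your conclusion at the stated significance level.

t = -0.331; fail to reject H0

Let group 1 = design A, group 2 = design B. H0: μ_1 = μ_2; H1: μ_1 ≠ μ_2 (two-sample pooled-variance t-test, two-sided).
s_p² = [(14−1)·119² + (12−1)·143²]/(14+12−2) = 17043
t = (581 − 598)/√[17043·(1/14 + 1/12)] = -0.331
df = n₁ + n₂ − 2 = 24
Two-sided p-value ≈ 0.7435
Since p ≈ 0.7435 > α = 0.01, fail to reject H0; the data do not provide sufficient evidence against H0.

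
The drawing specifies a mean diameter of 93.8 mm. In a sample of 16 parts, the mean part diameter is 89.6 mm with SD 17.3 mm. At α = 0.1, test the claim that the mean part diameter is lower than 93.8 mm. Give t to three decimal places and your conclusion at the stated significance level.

H0: μ = 93.8; H1: μ < 93.8 (one-sample t-test, left-tailed).
t = (x̄ − μ₀)/(s/√n) = (89.6 − 93.8)/(17.3/√16) = -0.971
df = n − 1 = 15
p-value = P(T ≤ -0.971) ≈ 0.1734
Since p ≈ 0.1734 > α = 0.1, fail to reject H0; the data do not provide sufficient evidence against H0.

t = -0.971; fail to reject H0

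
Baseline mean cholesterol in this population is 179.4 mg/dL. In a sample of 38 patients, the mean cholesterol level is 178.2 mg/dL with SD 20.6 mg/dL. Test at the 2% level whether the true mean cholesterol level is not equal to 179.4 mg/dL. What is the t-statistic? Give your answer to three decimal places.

H0: μ = 179.4; H1: μ ≠ 179.4 (one-sample t-test, two-sided).
t = (x̄ − μ₀)/(s/√n) = (178.2 − 179.4)/(20.6/√38) = -0.359
df = n − 1 = 37
Two-sided p-value ≈ 0.7216
Since p ≈ 0.7216 > α = 0.02, fail to reject H0; the data do not provide sufficient evidence against H0.

-0.359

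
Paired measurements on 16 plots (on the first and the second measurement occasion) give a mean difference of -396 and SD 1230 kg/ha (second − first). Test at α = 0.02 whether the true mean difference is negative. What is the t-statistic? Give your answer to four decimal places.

-1.2878

H0: μ_d = 0; H1: μ_d < 0 (paired t-test on the differences, left-tailed).
t = d̄/(s_d/√n) = -396/(1230/√16) = -1.2878
df = n − 1 = 15
p-value = P(T ≤ -1.2878) ≈ 0.109
Since p ≈ 0.109 > α = 0.02, fail to reject H0; the evidence is not statistically significant.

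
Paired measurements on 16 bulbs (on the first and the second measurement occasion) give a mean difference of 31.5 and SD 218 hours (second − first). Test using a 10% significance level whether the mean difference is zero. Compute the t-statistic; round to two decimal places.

0.58

H0: μ_d = 0; H1: μ_d ≠ 0 (paired t-test on the differences, two-sided).
t = d̄/(s_d/√n) = 31.5/(218/√16) = 0.58
df = n − 1 = 15
Two-sided p-value ≈ 0.5719
Since p ≈ 0.5719 > α = 0.1, fail to reject H0; the data do not provide sufficient evidence against H0.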